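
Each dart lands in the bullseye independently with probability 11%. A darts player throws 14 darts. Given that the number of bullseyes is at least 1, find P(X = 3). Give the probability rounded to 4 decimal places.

X ~ Binomial(14, 0.11). Want P(X=3 | X≥1) = P(X=3) / P(X≥1).
P(X=3) = C(14,3)·0.11^3·0.89^11 = 0.134453
P(X≥1) = 1 − 0.195641 = 0.804359
Ratio = 0.134453 / 0.804359 = 0.167155

0.1672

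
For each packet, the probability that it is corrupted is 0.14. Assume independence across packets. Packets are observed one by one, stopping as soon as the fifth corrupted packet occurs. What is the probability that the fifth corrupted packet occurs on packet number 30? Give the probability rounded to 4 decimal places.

0.0294

Y = trial on which the fifth success occurs; negative binomial, r=5, p=0.14.
P(Y=30) = C(29,4) · p^5 · (1−p)^25
= 23751 · 5.3782e-05 · 0.023039 = 0.029430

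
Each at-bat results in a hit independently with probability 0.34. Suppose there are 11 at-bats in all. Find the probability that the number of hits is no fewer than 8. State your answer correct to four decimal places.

0.0101

X ~ Binomial(11, 0.34); P(X ≥ 8) = Σ C(11,k) p^k (1−p)^(11−k) over k:
  k=8: C(11,8)·0.34^8·0.66^3 = 0.008471
  k=9: C(11,9)·0.34^9·0.66^2 = 0.001455
  k=10: C(11,10)·0.34^10·0.66^1 = 0.000150
  k=11: C(11,11)·0.34^11·0.66^0 = 0.000007
Total = 0.010083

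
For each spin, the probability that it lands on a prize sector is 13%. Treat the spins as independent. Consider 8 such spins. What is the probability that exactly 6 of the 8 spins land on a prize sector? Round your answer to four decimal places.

0.0001

X ~ Binomial(n=8, p=0.13).
P(X=6) = C(8,6) · p^6 · (1−p)^2
= 28 · 4.8268e-06 · 0.7569 = 0.000102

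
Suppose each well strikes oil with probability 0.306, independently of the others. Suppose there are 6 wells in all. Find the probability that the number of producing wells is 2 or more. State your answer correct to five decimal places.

X ~ Binomial(6, 0.306); P(X ≥ 2) = Σ C(6,k) p^k (1−p)^(6−k) over k:
  k=2: C(6,2)·0.306^2·0.694^4 = 0.3258157
  k=3: C(6,3)·0.306^3·0.694^3 = 0.1915458
  k=4: C(6,4)·0.306^4·0.694^2 = 0.0633426
  k=5: C(6,5)·0.306^5·0.694^1 = 0.0111717
  k=6: C(6,6)·0.306^6·0.694^0 = 0.0008210
Total = 0.5926968

0.59270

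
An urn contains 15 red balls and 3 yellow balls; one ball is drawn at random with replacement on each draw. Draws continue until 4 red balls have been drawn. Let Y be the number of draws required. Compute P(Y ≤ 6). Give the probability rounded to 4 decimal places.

Finishing within 6 draws ⇔ at least 4 successes in the first 6. With X ~ Binomial(6, 0.833333), P(Y ≤ 6) = 1 − P(X ≤ 3).
  k=0: C(6,0)·0.833333^0·0.166667^6 = 0.000021
  k=1: C(6,1)·0.833333^1·0.166667^5 = 0.000643
  k=2: C(6,2)·0.833333^2·0.166667^4 = 0.008038
  k=3: C(6,3)·0.833333^3·0.166667^3 = 0.053584
1 − 0.062286 = 0.937714

0.9377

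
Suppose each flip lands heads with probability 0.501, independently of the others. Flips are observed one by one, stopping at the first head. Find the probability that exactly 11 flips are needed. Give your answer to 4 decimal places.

0.0005

Geometric (trials to first success), p = 0.501.
P(Y = 11) = (1−p)^10 · p = 0.00095721 · 0.501 = 0.000480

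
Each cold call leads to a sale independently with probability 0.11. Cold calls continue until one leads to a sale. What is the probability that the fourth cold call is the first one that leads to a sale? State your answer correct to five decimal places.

Geometric (trials to first success), p = 0.11.
P(Y = 4) = (1−p)^3 · p = 0.70497 · 0.11 = 0.0775466

0.07755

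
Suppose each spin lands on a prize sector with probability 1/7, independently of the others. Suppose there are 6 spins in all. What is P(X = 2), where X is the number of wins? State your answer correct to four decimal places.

0.1652

X ~ Binomial(n=6, p=0.142857).
P(X=2) = C(6,2) · p^2 · (1−p)^4
= 15 · 0.020408 · 0.53978 = 0.165237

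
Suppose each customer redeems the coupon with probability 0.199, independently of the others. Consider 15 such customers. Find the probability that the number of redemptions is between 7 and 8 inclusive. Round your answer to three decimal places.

0.017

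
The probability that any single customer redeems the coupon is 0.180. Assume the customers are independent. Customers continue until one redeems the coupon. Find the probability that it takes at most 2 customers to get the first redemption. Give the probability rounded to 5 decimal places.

0.32760

Y = number of customers to the first success; geometric, p = 0.18.
P(Y ≤ 2) = 1 − (1−p)^2 = 1 − 0.6724000 = 0.3276000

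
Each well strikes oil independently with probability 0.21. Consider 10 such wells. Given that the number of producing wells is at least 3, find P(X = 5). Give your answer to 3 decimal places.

0.090

X ~ Binomial(10, 0.21). Want P(X=5 | X≥3) = P(X=5) / P(X≥3).
P(X=5) = C(10,5)·0.21^5·0.79^5 = 0.03167
P(X≥3) = 1 − 0.09468 − 0.25169 − 0.30107 = 0.35256
Ratio = 0.03167 / 0.35256 = 0.08983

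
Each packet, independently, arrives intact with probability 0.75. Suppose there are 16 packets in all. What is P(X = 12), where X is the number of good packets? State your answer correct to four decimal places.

X ~ Binomial(n=16, p=0.75).
P(X=12) = C(16,12) · p^12 · (1−p)^4
= 1820 · 0.031676 · 0.0039062 = 0.225199

0.2252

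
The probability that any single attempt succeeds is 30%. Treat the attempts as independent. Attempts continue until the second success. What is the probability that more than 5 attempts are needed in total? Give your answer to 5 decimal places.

Needing more than 5 attempts ⇔ fewer than 2 successes in the first 5. With X ~ Binomial(5, 0.30), P(Y > 5) = P(X ≤ 1).
  k=0: C(5,0)·0.30^0·0.70^5 = 0.1680700
  k=1: C(5,1)·0.30^1·0.70^4 = 0.3601500
P(X ≤ 1) = 0.5282200

0.52822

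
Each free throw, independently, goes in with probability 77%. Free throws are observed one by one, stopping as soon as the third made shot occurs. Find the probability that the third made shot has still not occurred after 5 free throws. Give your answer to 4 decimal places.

0.0836

Needing more than 5 free throws ⇔ fewer than 3 successes in the first 5. With X ~ Binomial(5, 0.77), P(Y > 5) = P(X ≤ 2).
  k=0: C(5,0)·0.77^0·0.23^5 = 0.000644
  k=1: C(5,1)·0.77^1·0.23^4 = 0.010774
  k=2: C(5,2)·0.77^2·0.23^3 = 0.072138
P(X ≤ 2) = 0.083556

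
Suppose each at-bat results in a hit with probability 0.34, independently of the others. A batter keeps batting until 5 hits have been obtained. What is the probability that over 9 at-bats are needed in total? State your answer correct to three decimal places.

Needing more than 9 at-bats ⇔ fewer than 5 successes in the first 9. With X ~ Binomial(9, 0.34), P(Y > 9) = P(X ≤ 4).
  k=0: C(9,0)·0.34^0·0.66^9 = 0.02376
  k=1: C(9,1)·0.34^1·0.66^8 = 0.11017
  k=2: C(9,2)·0.34^2·0.66^7 = 0.22702
  k=3: C(9,3)·0.34^3·0.66^6 = 0.27288
  k=4: C(9,4)·0.34^4·0.66^5 = 0.21087
P(X ≤ 4) = 0.84471

0.845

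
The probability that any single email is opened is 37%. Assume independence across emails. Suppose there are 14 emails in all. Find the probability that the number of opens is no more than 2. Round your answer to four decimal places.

X ~ Binomial(14, 0.37); P(X ≤ 2) = Σ C(14,k) p^k (1−p)^(14−k) over k:
  k=0: C(14,0)·0.37^0·0.63^14 = 0.001552
  k=1: C(14,1)·0.37^1·0.63^13 = 0.012757
  k=2: C(14,2)·0.37^2·0.63^12 = 0.048700
Total = 0.063009

0.0630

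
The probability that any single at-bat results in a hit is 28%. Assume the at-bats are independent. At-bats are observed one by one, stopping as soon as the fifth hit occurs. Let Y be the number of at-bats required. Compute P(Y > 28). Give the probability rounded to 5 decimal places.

Needing more than 28 at-bats ⇔ fewer than 5 successes in the first 28. With X ~ Binomial(28, 0.28), P(Y > 28) = P(X ≤ 4).
  k=0: C(28,0)·0.28^0·0.72^28 = 0.0001012
  k=1: C(28,1)·0.28^1·0.72^27 = 0.0011023
  k=2: C(28,2)·0.28^2·0.72^26 = 0.0057870
  k=3: C(28,3)·0.28^3·0.72^25 = 0.0195043
  k=4: C(28,4)·0.28^4·0.72^24 = 0.0474063
P(X ≤ 4) = 0.0739011

0.07390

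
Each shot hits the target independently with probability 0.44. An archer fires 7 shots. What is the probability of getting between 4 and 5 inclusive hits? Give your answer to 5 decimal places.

0.33899

X ~ Binomial(7, 0.44); P(4 ≤ X ≤ 5) = Σ C(7,k) p^k (1−p)^(7−k) over k:
  k=4: C(7,4)·0.44^4·0.56^3 = 0.2303790
  k=5: C(7,5)·0.44^5·0.56^2 = 0.1086072
Total = 0.3389862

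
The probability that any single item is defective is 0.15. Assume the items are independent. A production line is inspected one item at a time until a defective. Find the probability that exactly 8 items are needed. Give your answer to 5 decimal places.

0.04809

Geometric (trials to first success), p = 0.15.
P(Y = 8) = (1−p)^7 · p = 0.32058 · 0.15 = 0.0480866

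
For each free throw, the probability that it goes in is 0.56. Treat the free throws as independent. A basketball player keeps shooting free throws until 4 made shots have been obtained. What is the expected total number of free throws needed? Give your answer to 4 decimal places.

Y = total free throws until the fourth success; negative binomial with r=4, p=0.56.
E[Y] = r / p = 4 / 0.56 = 7.142857

7.1429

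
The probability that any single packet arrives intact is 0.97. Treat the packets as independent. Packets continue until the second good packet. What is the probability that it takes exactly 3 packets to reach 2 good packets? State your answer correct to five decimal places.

Y = trial on which the second success occurs; negative binomial, r=2, p=0.97.
P(Y=3) = C(2,1) · p^2 · (1−p)^1
= 2 · 0.9409 · 0.03 = 0.0564540

0.05645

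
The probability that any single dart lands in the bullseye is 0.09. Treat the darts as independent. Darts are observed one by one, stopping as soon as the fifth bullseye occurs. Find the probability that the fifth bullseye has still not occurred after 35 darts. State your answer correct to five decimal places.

0.79682

Needing more than 35 darts ⇔ fewer than 5 successes in the first 35. With X ~ Binomial(35, 0.09), P(Y > 35) = P(X ≤ 4).
  k=0: C(35,0)·0.09^0·0.91^35 = 0.0368510
  k=1: C(35,1)·0.09^1·0.91^34 = 0.1275610
  k=2: C(35,2)·0.09^2·0.91^33 = 0.2144707
  k=3: C(35,3)·0.09^3·0.91^32 = 0.2333252
  k=4: C(35,4)·0.09^4·0.91^31 = 0.1846090
P(X ≤ 4) = 0.7968169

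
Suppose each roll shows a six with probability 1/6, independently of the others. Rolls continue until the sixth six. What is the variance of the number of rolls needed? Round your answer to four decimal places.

180.0000

Y = total rolls until the sixth success; negative binomial with r=6, p=0.166667.
Var(Y) = r(1−p)/p² = 6·0.833333 / 0.166667² = 180.000000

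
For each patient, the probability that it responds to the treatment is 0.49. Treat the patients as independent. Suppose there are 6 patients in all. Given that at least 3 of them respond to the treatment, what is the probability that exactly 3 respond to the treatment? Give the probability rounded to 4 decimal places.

0.4897

X ~ Binomial(6, 0.49). Want P(X=3 | X≥3) = P(X=3) / P(X≥3).
P(X=3) = C(6,3)·0.49^3·0.51^3 = 0.312125
P(X≥3) = 1 − 0.017596 − 0.101437 − 0.243649 = 0.637318
Ratio = 0.312125 / 0.637318 = 0.489748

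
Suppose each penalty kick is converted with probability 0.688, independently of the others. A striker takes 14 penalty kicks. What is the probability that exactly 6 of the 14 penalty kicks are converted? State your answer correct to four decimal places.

0.0286

X ~ Binomial(n=14, p=0.688).
P(X=6) = C(14,6) · p^6 · (1−p)^8
= 3003 · 0.10605 · 8.9792e-05 = 0.028597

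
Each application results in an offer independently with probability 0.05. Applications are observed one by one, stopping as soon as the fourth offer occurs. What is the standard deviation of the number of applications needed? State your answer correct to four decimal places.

38.9872

Y = total applications until the fourth success; negative binomial with r=4, p=0.05.
SD(Y) = √[r(1−p)/p²] = √(1520.000000) = 38.987177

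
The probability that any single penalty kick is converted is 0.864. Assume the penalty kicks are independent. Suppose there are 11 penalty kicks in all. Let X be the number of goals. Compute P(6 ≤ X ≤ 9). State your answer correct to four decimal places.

X ~ Binomial(11, 0.864); P(6 ≤ X ≤ 9) = Σ C(11,k) p^k (1−p)^(11−k) over k:
  k=6: C(11,6)·0.864^6·0.136^5 = 0.008942
  k=7: C(11,7)·0.864^7·0.136^4 = 0.040576
  k=8: C(11,8)·0.864^8·0.136^3 = 0.128887
  k=9: C(11,9)·0.864^9·0.136^2 = 0.272938
Total = 0.451343

0.4513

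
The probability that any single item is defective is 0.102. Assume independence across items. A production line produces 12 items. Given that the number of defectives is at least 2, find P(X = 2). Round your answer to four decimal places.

0.6687

X ~ Binomial(12, 0.102). Want P(X=2 | X≥2) = P(X=2) / P(X≥2).
P(X=2) = C(12,2)·0.102^2·0.898^10 = 0.234157
P(X≥2) = 1 − 0.274989 − 0.374819 = 0.350192
Ratio = 0.234157 / 0.350192 = 0.668654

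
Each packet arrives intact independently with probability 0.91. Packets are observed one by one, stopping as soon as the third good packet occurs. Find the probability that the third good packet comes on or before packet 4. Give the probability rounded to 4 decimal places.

0.9570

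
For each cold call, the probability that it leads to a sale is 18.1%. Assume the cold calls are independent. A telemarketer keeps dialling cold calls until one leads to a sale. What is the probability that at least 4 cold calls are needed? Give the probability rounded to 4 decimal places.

0.5494

Y = number of cold calls to the first success; geometric, p = 0.181.
P(Y > 3) = P(first 3 all fail) = (1−p)^3 = 0.549353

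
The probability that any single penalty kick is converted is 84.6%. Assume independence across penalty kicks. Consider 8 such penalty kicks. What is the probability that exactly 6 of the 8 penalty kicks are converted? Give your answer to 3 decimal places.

0.243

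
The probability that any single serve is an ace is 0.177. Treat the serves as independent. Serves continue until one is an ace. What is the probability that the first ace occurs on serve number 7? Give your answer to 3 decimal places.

0.055

Geometric (trials to first success), p = 0.177.
P(Y = 7) = (1−p)^6 · p = 0.31074 · 0.177 = 0.05500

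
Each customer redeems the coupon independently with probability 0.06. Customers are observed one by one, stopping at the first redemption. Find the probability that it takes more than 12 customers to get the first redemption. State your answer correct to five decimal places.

Y = number of customers to the first success; geometric, p = 0.06.
P(Y > 12) = P(first 12 all fail) = (1−p)^12 = 0.4759203

0.47592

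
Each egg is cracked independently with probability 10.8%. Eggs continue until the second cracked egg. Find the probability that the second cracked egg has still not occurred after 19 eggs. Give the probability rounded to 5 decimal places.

0.37627

Needing more than 19 eggs ⇔ fewer than 2 successes in the first 19. With X ~ Binomial(19, 0.108), P(Y > 19) = P(X ≤ 1).
  k=0: C(19,0)·0.108^0·0.892^19 = 0.1140072
  k=1: C(19,1)·0.108^1·0.892^18 = 0.2622677
P(X ≤ 1) = 0.3762748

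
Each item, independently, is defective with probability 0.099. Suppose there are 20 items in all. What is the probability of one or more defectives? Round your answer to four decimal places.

0.8757

P(at least one) = 1 − P(none) = 1 − (1 − 0.099)^20
= 1 − 0.124307 = 0.875693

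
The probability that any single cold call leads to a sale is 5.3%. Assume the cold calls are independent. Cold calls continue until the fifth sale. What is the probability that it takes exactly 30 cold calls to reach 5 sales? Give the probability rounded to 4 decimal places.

0.0025

Y = trial on which the fifth success occurs; negative binomial, r=5, p=0.053.
P(Y=30) = C(29,4) · p^5 · (1−p)^25
= 23751 · 4.182e-07 · 0.2563 = 0.002546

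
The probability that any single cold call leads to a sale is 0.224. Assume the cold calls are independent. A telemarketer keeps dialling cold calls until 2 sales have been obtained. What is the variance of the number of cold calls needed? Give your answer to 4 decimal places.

30.9311

Y = total cold calls until the second success; negative binomial with r=2, p=0.224.
Var(Y) = r(1−p)/p² = 2·0.776 / 0.224² = 30.931122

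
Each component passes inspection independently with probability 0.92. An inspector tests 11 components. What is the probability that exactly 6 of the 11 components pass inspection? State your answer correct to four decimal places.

0.0009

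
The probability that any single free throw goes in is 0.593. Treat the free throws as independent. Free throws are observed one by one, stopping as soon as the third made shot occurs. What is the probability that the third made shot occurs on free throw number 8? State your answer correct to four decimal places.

Y = trial on which the third success occurs; negative binomial, r=3, p=0.593.
P(Y=8) = C(7,2) · p^3 · (1−p)^5
= 21 · 0.20853 · 0.011168 = 0.048905

0.0489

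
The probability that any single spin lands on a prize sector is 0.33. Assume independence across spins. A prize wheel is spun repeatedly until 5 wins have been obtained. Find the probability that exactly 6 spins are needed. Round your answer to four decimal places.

0.0131

Y = trial on which the fifth success occurs; negative binomial, r=5, p=0.33.
P(Y=6) = C(5,4) · p^5 · (1−p)^1
= 5 · 0.0039135 · 0.67 = 0.013110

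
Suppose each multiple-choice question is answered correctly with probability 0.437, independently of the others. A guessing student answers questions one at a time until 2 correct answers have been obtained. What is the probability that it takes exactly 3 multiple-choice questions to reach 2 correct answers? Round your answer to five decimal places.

Y = trial on which the second success occurs; negative binomial, r=2, p=0.437.
P(Y=3) = C(2,1) · p^2 · (1−p)^1
= 2 · 0.19097 · 0.563 = 0.2150311

0.21503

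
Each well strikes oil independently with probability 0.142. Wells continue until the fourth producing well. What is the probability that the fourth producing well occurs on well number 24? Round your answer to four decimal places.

0.0337

Y = trial on which the fourth success occurs; negative binomial, r=4, p=0.142.
P(Y=24) = C(23,3) · p^4 · (1−p)^20
= 1771 · 0.00040659 · 0.046746 = 0.033660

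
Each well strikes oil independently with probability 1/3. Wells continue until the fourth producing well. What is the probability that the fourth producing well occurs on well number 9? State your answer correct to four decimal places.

0.0910

Y = trial on which the fourth success occurs; negative binomial, r=4, p=0.333333.
P(Y=9) = C(8,3) · p^4 · (1−p)^5
= 56 · 0.012346 · 0.13169 = 0.091043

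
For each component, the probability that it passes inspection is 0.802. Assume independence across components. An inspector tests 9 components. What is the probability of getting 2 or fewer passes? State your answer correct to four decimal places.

0.0003

X ~ Binomial(9, 0.802); P(X ≤ 2) = Σ C(9,k) p^k (1−p)^(9−k) over k:
  k=0: C(9,0)·0.802^0·0.198^9 = 0.000000
  k=1: C(9,1)·0.802^1·0.198^8 = 0.000017
  k=2: C(9,2)·0.802^2·0.198^7 = 0.000276
Total = 0.000294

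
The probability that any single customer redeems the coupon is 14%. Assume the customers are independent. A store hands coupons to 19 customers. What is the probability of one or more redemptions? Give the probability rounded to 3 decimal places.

0.943

P(at least one) = 1 − P(none) = 1 − (1 − 0.14)^19
= 1 − 0.05695 = 0.94305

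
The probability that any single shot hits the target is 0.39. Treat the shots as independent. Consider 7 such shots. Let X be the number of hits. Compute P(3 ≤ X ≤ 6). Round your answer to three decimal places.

0.557

X ~ Binomial(7, 0.39); P(3 ≤ X ≤ 6) = Σ C(7,k) p^k (1−p)^(7−k) over k:
  k=3: C(7,3)·0.39^3·0.61^4 = 0.28746
  k=4: C(7,4)·0.39^4·0.61^3 = 0.18379
  k=5: C(7,5)·0.39^5·0.61^2 = 0.07050
  k=6: C(7,6)·0.39^6·0.61^1 = 0.01503
Total = 0.55678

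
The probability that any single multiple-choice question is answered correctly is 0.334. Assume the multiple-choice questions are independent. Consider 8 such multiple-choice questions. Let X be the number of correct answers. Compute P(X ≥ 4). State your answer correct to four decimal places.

X ~ Binomial(8, 0.334); P(X ≥ 4) = Σ C(8,k) p^k (1−p)^(8−k) over k:
  k=4: C(8,4)·0.334^4·0.666^4 = 0.171388
  k=5: C(8,5)·0.334^5·0.666^3 = 0.068761
  k=6: C(8,6)·0.334^6·0.666^2 = 0.017242
  k=7: C(8,7)·0.334^7·0.666^1 = 0.002471
  k=8: C(8,8)·0.334^8·0.666^0 = 0.000155
Total = 0.260017

0.2600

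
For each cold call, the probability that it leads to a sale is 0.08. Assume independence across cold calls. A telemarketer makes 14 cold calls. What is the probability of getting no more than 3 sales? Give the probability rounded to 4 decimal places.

0.9786

X ~ Binomial(14, 0.08); P(X ≤ 3) = Σ C(14,k) p^k (1−p)^(14−k) over k:
  k=0: C(14,0)·0.08^0·0.92^14 = 0.311193
  k=1: C(14,1)·0.08^1·0.92^13 = 0.378843
  k=2: C(14,2)·0.08^2·0.92^12 = 0.214129
  k=3: C(14,3)·0.08^3·0.92^11 = 0.074480
Total = 0.978645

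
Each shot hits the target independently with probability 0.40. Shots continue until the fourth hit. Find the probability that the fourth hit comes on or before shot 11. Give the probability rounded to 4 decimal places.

0.7037

Finishing within 11 shots ⇔ at least 4 successes in the first 11. With X ~ Binomial(11, 0.40), P(Y ≤ 11) = 1 − P(X ≤ 3).
  k=0: C(11,0)·0.40^0·0.60^11 = 0.003628
  k=1: C(11,1)·0.40^1·0.60^10 = 0.026605
  k=2: C(11,2)·0.40^2·0.60^9 = 0.088684
  k=3: C(11,3)·0.40^3·0.60^8 = 0.177367
1 − 0.296284 = 0.703716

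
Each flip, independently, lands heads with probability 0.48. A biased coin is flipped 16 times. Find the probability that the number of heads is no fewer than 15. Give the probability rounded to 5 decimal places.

X ~ Binomial(16, 0.48); P(X ≥ 15) = Σ C(16,k) p^k (1−p)^(16−k) over k:
  k=15: C(16,15)·0.48^15·0.52^1 = 0.0001376
  k=16: C(16,16)·0.48^16·0.52^0 = 0.0000079
Total = 0.0001456

0.00015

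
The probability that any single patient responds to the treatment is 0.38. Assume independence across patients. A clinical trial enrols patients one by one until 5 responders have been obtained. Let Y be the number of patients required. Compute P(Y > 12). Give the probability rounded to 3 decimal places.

0.496

Needing more than 12 patients ⇔ fewer than 5 successes in the first 12. With X ~ Binomial(12, 0.38), P(Y > 12) = P(X ≤ 4).
  k=0: C(12,0)·0.38^0·0.62^12 = 0.00323
  k=1: C(12,1)·0.38^1·0.62^11 = 0.02373
  k=2: C(12,2)·0.38^2·0.62^10 = 0.07999
  k=3: C(12,3)·0.38^3·0.62^9 = 0.16342
  k=4: C(12,4)·0.38^4·0.62^8 = 0.22536
P(X ≤ 4) = 0.49572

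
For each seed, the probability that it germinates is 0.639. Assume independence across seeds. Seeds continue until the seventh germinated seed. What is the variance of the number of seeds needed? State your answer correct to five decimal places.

Y = total seeds until the seventh success; negative binomial with r=7, p=0.639.
Var(Y) = r(1−p)/p² = 7·0.361 / 0.639² = 6.1887584

6.18876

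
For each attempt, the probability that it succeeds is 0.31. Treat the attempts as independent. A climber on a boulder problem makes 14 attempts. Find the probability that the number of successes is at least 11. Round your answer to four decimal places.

X ~ Binomial(14, 0.31); P(X ≥ 11) = Σ C(14,k) p^k (1−p)^(14−k) over k:
  k=11: C(14,11)·0.31^11·0.69^3 = 0.000304
  k=12: C(14,12)·0.31^12·0.69^2 = 0.000034
  k=13: C(14,13)·0.31^13·0.69^1 = 0.000002
  k=14: C(14,14)·0.31^14·0.69^0 = 0.000000
Total = 0.000340

0.0003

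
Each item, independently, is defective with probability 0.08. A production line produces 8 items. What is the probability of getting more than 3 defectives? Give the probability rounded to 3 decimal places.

X ~ Binomial(8, 0.08); P(X ≥ 4) = Σ C(8,k) p^k (1−p)^(8−k) over k:
  k=4: C(8,4)·0.08^4·0.92^4 = 0.00205
  k=5: C(8,5)·0.08^5·0.92^3 = 0.00014
  k=6: C(8,6)·0.08^6·0.92^2 = 0.00001
  k=7: C(8,7)·0.08^7·0.92^1 = 0.00000
  k=8: C(8,8)·0.08^8·0.92^0 = 0.00000
Total = 0.00220

0.002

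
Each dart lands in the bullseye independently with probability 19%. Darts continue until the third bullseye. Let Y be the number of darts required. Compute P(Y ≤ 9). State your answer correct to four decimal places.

Finishing within 9 darts ⇔ at least 3 successes in the first 9. With X ~ Binomial(9, 0.19), P(Y ≤ 9) = 1 − P(X ≤ 2).
  k=0: C(9,0)·0.19^0·0.81^9 = 0.150095
  k=1: C(9,1)·0.19^1·0.81^8 = 0.316866
  k=2: C(9,2)·0.19^2·0.81^7 = 0.297307
1 − 0.764268 = 0.235732

0.2357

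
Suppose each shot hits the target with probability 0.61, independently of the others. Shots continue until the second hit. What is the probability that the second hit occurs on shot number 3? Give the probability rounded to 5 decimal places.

Y = trial on which the second success occurs; negative binomial, r=2, p=0.61.
P(Y=3) = C(2,1) · p^2 · (1−p)^1
= 2 · 0.3721 · 0.39 = 0.2902380

0.29024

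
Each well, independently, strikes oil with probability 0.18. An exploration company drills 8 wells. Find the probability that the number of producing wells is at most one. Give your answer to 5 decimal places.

X ~ Binomial(8, 0.18); P(X ≤ 1) = Σ C(8,k) p^k (1−p)^(8−k) over k:
  k=0: C(8,0)·0.18^0·0.82^8 = 0.2044141
  k=1: C(8,1)·0.18^1·0.82^7 = 0.3589711
Total = 0.5633852

0.56339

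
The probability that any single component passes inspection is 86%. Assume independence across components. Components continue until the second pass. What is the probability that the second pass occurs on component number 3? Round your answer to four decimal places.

Y = trial on which the second success occurs; negative binomial, r=2, p=0.86.
P(Y=3) = C(2,1) · p^2 · (1−p)^1
= 2 · 0.7396 · 0.14 = 0.207088

0.2071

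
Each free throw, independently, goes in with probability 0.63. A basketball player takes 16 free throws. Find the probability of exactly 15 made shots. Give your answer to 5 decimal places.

0.00579

X ~ Binomial(n=16, p=0.63).
P(X=15) = C(16,15) · p^15 · (1−p)^1
= 16 · 0.00097748 · 0.37 = 0.0057867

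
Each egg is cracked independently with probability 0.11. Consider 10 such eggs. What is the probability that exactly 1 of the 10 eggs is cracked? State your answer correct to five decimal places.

0.38539

X ~ Binomial(n=10, p=0.11).
P(X=1) = C(10,1) · p^1 · (1−p)^9
= 10 · 0.11 · 0.35036 = 0.3853920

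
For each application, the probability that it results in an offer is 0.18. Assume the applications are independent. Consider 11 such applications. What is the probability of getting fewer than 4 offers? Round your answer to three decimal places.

0.880

X ~ Binomial(11, 0.18); P(X ≤ 3) = Σ C(11,k) p^k (1−p)^(11−k) over k:
  k=0: C(11,0)·0.18^0·0.82^11 = 0.11271
  k=1: C(11,1)·0.18^1·0.82^10 = 0.27215
  k=2: C(11,2)·0.18^2·0.82^9 = 0.29870
  k=3: C(11,3)·0.18^3·0.82^8 = 0.19670
Total = 0.88026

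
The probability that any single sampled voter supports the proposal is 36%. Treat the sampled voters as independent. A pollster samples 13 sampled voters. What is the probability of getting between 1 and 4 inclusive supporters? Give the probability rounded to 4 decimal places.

0.4669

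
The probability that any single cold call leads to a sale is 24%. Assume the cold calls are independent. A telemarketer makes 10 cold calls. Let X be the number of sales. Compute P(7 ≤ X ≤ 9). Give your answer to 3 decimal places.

X ~ Binomial(10, 0.24); P(7 ≤ X ≤ 9) = Σ C(10,k) p^k (1−p)^(10−k) over k:
  k=7: C(10,7)·0.24^7·0.76^3 = 0.00242
  k=8: C(10,8)·0.24^8·0.76^2 = 0.00029
  k=9: C(10,9)·0.24^9·0.76^1 = 0.00002
Total = 0.00272

0.003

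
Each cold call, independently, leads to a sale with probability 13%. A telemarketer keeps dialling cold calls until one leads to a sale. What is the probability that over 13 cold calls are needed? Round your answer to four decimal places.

0.1636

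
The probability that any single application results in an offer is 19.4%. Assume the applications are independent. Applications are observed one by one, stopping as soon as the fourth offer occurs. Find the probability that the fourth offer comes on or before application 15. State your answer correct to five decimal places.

Finishing within 15 applications ⇔ at least 4 successes in the first 15. With X ~ Binomial(15, 0.194), P(Y ≤ 15) = 1 − P(X ≤ 3).
  k=0: C(15,0)·0.194^0·0.806^15 = 0.0393573
  k=1: C(15,1)·0.194^1·0.806^14 = 0.1420966
  k=2: C(15,2)·0.194^2·0.806^13 = 0.2394133
  k=3: C(15,3)·0.194^3·0.806^12 = 0.2497107
1 − 0.6705779 = 0.3294221

0.32942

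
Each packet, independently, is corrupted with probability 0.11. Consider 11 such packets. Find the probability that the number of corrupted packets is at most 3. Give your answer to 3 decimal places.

0.974

X ~ Binomial(11, 0.11); P(X ≤ 3) = Σ C(11,k) p^k (1−p)^(11−k) over k:
  k=0: C(11,0)·0.11^0·0.89^11 = 0.27752
  k=1: C(11,1)·0.11^1·0.89^10 = 0.37730
  k=2: C(11,2)·0.11^2·0.89^9 = 0.23316
  k=3: C(11,3)·0.11^3·0.89^8 = 0.08645
Total = 0.97443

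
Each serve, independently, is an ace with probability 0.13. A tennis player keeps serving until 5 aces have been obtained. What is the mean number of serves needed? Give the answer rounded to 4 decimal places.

38.4615

Y = total serves until the fifth success; negative binomial with r=5, p=0.13.
E[Y] = r / p = 5 / 0.13 = 38.461538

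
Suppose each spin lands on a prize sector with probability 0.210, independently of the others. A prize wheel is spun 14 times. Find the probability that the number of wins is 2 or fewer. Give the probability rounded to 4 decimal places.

0.4113

X ~ Binomial(14, 0.21); P(X ≤ 2) = Σ C(14,k) p^k (1−p)^(14−k) over k:
  k=0: C(14,0)·0.21^0·0.79^14 = 0.036879
  k=1: C(14,1)·0.21^1·0.79^13 = 0.137246
  k=2: C(14,2)·0.21^2·0.79^12 = 0.237140
Total = 0.411265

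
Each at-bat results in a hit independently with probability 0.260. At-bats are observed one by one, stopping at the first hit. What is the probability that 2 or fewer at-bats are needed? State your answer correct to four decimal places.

0.4524

Y = number of at-bats to the first success; geometric, p = 0.26.
P(Y ≤ 2) = 1 − (1−p)^2 = 1 − 0.547600 = 0.452400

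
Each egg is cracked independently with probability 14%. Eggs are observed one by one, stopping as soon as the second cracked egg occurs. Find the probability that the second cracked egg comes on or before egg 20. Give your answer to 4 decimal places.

Finishing within 20 eggs ⇔ at least 2 successes in the first 20. With X ~ Binomial(20, 0.14), P(Y ≤ 20) = 1 − P(X ≤ 1).
  k=0: C(20,0)·0.14^0·0.86^20 = 0.048974
  k=1: C(20,1)·0.14^1·0.86^19 = 0.159451
1 − 0.208426 = 0.791574

0.7916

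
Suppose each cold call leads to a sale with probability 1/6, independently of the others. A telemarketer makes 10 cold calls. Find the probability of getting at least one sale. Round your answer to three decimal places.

P(at least one) = 1 − P(none) = 1 − (1 − 0.166667)^10
= 1 − 0.16151 = 0.83849

0.838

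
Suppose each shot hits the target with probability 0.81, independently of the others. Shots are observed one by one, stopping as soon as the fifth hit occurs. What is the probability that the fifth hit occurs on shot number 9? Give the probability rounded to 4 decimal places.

Y = trial on which the fifth success occurs; negative binomial, r=5, p=0.81.
P(Y=9) = C(8,4) · p^5 · (1−p)^4
= 70 · 0.34868 · 0.0013032 = 0.031808

0.0318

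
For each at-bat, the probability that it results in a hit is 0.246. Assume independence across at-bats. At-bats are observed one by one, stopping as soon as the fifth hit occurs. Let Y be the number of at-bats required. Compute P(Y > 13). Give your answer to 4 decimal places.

0.8039

Needing more than 13 at-bats ⇔ fewer than 5 successes in the first 13. With X ~ Binomial(13, 0.246), P(Y > 13) = P(X ≤ 4).
  k=0: C(13,0)·0.246^0·0.754^13 = 0.025458
  k=1: C(13,1)·0.246^1·0.754^12 = 0.107978
  k=2: C(13,2)·0.246^2·0.754^11 = 0.211373
  k=3: C(13,3)·0.246^3·0.754^10 = 0.252863
  k=4: C(13,4)·0.246^4·0.754^9 = 0.206247
P(X ≤ 4) = 0.803919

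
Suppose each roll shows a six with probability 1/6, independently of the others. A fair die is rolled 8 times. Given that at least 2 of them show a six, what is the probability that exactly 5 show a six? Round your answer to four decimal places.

X ~ Binomial(8, 0.166667). Want P(X=5 | X≥2) = P(X=5) / P(X≥2).
P(X=5) = C(8,5)·0.166667^5·0.833333^3 = 0.004168
P(X≥2) = 1 − 0.232568 − 0.372109 = 0.395323
Ratio = 0.004168 / 0.395323 = 0.010542

0.0105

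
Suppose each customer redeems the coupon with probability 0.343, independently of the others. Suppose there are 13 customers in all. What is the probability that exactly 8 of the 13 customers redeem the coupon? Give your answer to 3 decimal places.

X ~ Binomial(n=13, p=0.343).
P(X=8) = C(13,8) · p^8 · (1−p)^5
= 1287 · 0.00019158 · 0.12241 = 0.03018

0.030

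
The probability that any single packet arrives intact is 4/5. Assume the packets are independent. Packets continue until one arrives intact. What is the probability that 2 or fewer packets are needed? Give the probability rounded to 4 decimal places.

Y = number of packets to the first success; geometric, p = 0.80.
P(Y ≤ 2) = 1 − (1−p)^2 = 1 − 0.040000 = 0.960000

0.9600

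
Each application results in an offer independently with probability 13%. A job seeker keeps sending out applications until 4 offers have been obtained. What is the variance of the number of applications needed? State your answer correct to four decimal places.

Y = total applications until the fourth success; negative binomial with r=4, p=0.13.
Var(Y) = r(1−p)/p² = 4·0.87 / 0.13² = 205.917160

205.9172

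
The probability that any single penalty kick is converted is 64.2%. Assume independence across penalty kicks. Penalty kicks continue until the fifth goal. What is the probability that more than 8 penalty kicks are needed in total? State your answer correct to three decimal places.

Needing more than 8 penalty kicks ⇔ fewer than 5 successes in the first 8. With X ~ Binomial(8, 0.642), P(Y > 8) = P(X ≤ 4).
  k=0: C(8,0)·0.642^0·0.358^8 = 0.00027
  k=1: C(8,1)·0.642^1·0.358^7 = 0.00387
  k=2: C(8,2)·0.642^2·0.358^6 = 0.02430
  k=3: C(8,3)·0.642^3·0.358^5 = 0.08714
  k=4: C(8,4)·0.642^4·0.358^4 = 0.19533
P(X ≤ 4) = 0.31090

0.311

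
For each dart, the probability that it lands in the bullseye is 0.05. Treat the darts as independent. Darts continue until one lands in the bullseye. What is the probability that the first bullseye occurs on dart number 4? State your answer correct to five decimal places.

0.04287

Geometric (trials to first success), p = 0.05.
P(Y = 4) = (1−p)^3 · p = 0.85737 · 0.05 = 0.0428687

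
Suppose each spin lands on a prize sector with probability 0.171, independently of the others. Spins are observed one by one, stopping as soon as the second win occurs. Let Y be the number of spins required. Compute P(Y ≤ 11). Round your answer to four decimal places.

Finishing within 11 spins ⇔ at least 2 successes in the first 11. With X ~ Binomial(11, 0.171), P(Y ≤ 11) = 1 − P(X ≤ 1).
  k=0: C(11,0)·0.171^0·0.829^11 = 0.127087
  k=1: C(11,1)·0.171^1·0.829^10 = 0.288359
1 − 0.415446 = 0.584554

0.5846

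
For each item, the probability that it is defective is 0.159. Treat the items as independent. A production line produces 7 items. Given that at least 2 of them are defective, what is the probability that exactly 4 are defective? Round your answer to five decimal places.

0.04311

X ~ Binomial(7, 0.159). Want P(X=4 | X≥2) = P(X=4) / P(X≥2).
P(X=4) = C(7,4)·0.159^4·0.841^3 = 0.0133059
P(X≥2) = 1 − 0.2975582 − 0.3937959 = 0.3086459
Ratio = 0.0133059 / 0.3086459 = 0.0431106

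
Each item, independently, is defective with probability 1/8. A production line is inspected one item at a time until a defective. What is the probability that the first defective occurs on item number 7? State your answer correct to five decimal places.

0.05610

Geometric (trials to first success), p = 0.125.
P(Y = 7) = (1−p)^6 · p = 0.4488 · 0.125 = 0.0560994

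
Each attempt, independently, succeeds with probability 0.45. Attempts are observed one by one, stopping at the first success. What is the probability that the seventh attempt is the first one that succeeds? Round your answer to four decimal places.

0.0125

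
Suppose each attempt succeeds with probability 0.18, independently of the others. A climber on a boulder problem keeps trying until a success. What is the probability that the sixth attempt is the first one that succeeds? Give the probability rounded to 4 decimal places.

0.0667

Geometric (trials to first success), p = 0.18.
P(Y = 6) = (1−p)^5 · p = 0.37074 · 0.18 = 0.066733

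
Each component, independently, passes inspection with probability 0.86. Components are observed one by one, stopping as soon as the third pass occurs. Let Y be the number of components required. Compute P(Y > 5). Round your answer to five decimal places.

0.02200

Needing more than 5 components ⇔ fewer than 3 successes in the first 5. With X ~ Binomial(5, 0.86), P(Y > 5) = P(X ≤ 2).
  k=0: C(5,0)·0.86^0·0.14^5 = 0.0000538
  k=1: C(5,1)·0.86^1·0.14^4 = 0.0016519
  k=2: C(5,2)·0.86^2·0.14^3 = 0.0202946
P(X ≤ 2) = 0.0220003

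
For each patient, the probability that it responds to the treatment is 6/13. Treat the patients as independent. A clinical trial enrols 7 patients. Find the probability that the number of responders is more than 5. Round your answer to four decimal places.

0.0409

X ~ Binomial(7, 0.461538); P(X ≥ 6) = Σ C(7,k) p^k (1−p)^(7−k) over k:
  k=6: C(7,6)·0.461538^6·0.538462^1 = 0.036433
  k=7: C(7,7)·0.461538^7·0.538462^0 = 0.004461
Total = 0.040895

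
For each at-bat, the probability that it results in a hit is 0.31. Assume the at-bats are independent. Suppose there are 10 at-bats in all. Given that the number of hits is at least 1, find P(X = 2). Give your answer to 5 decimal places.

0.22776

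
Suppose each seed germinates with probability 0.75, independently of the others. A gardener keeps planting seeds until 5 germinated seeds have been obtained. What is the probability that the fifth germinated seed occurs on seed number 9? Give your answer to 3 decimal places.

Y = trial on which the fifth success occurs; negative binomial, r=5, p=0.75.
P(Y=9) = C(8,4) · p^5 · (1−p)^4
= 70 · 0.2373 · 0.0039062 = 0.06489

0.065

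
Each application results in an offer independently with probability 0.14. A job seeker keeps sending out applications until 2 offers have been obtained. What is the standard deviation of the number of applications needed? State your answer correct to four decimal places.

Y = total applications until the second success; negative binomial with r=2, p=0.14.
SD(Y) = √[r(1−p)/p²] = √(87.755102) = 9.367769

9.3678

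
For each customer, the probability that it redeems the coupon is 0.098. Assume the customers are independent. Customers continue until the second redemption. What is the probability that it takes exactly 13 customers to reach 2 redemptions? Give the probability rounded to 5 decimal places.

0.03706

Y = trial on which the second success occurs; negative binomial, r=2, p=0.098.
P(Y=13) = C(12,1) · p^2 · (1−p)^11
= 12 · 0.009604 · 0.32157 = 0.0370600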